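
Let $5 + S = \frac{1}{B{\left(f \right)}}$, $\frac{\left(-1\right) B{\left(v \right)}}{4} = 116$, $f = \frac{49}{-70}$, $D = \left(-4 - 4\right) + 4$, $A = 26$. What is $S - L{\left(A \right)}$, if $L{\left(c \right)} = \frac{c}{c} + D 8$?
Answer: $\frac{12063}{464} \approx 25.998$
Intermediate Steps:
$D = -4$ ($D = -8 + 4 = -4$)
$f = - \frac{7}{10}$ ($f = 49 \left(- \frac{1}{70}\right) = - \frac{7}{10} \approx -0.7$)
$B{\left(v \right)} = -464$ ($B{\left(v \right)} = \left(-4\right) 116 = -464$)
$S = - \frac{2321}{464}$ ($S = -5 + \frac{1}{-464} = -5 - \frac{1}{464} = - \frac{2321}{464} \approx -5.0022$)
$L{\left(c \right)} = -31$ ($L{\left(c \right)} = \frac{c}{c} - 32 = 1 - 32 = -31$)
$S - L{\left(A \right)} = - \frac{2321}{464} - -31 = - \frac{2321}{464} + 31 = \frac{12063}{464}$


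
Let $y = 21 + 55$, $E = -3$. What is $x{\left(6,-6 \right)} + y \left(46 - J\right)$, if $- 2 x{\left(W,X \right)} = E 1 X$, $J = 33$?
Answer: $979$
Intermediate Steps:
$y = 76$
$x{\left(W,X \right)} = \frac{3 X}{2}$ ($x{\left(W,X \right)} = - \frac{\left(-3\right) 1 X}{2} = - \frac{\left(-3\right) X}{2} = \frac{3 X}{2}$)
$x{\left(6,-6 \right)} + y \left(46 - J\right) = \frac{3}{2} \left(-6\right) + 76 \left(46 - 33\right) = -9 + 76 \left(46 - 33\right) = -9 + 76 \cdot 13 = -9 + 988 = 979$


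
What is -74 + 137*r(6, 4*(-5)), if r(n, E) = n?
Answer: 748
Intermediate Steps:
-74 + 137*r(6, 4*(-5)) = -74 + 137*6 = -74 + 822 = 748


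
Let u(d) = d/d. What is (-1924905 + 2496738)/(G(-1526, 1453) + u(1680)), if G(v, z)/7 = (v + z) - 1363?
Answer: -571833/10051 ≈ -56.893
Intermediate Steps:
u(d) = 1
G(v, z) = -9541 + 7*v + 7*z (G(v, z) = 7*((v + z) - 1363) = 7*(-1363 + v + z) = -9541 + 7*v + 7*z)
(-1924905 + 2496738)/(G(-1526, 1453) + u(1680)) = (-1924905 + 2496738)/((-9541 + 7*(-1526) + 7*1453) + 1) = 571833/((-9541 - 10682 + 10171) + 1) = 571833/(-10052 + 1) = 571833/(-10051) = 571833*(-1/10051) = -571833/10051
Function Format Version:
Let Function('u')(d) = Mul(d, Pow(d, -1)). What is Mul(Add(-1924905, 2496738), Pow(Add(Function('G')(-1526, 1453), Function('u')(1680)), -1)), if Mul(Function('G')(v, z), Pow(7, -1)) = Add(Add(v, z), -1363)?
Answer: Rational(-571833, 10051) ≈ -56.893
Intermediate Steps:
Function('u')(d) = 1
Function('G')(v, z) = Add(-9541, Mul(7, v), Mul(7, z)) (Function('G')(v, z) = Mul(7, Add(Add(v, z), -1363)) = Mul(7, Add(-1363, v, z)) = Add(-9541, Mul(7, v), Mul(7, z)))
Mul(Add(-1924905, 2496738), Pow(Add(Function('G')(-1526, 1453), Function('u')(1680)), -1)) = Mul(Add(-1924905, 2496738), Pow(Add(Add(-9541, Mul(7, -1526), Mul(7, 1453)), 1), -1)) = Mul(571833, Pow(Add(Add(-9541, -10682, 10171), 1), -1)) = Mul(571833, Pow(Add(-10052, 1), -1)) = Mul(571833, Pow(-10051, -1)) = Mul(571833, Rational(-1, 10051)) = Rational(-571833, 10051)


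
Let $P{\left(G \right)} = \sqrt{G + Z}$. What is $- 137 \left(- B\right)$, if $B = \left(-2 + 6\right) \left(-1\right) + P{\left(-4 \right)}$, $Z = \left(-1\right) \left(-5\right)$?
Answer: $-411$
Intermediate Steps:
$Z = 5$
$P{\left(G \right)} = \sqrt{5 + G}$ ($P{\left(G \right)} = \sqrt{G + 5} = \sqrt{5 + G}$)
$B = -3$ ($B = \left(-2 + 6\right) \left(-1\right) + \sqrt{5 - 4} = 4 \left(-1\right) + \sqrt{1} = -4 + 1 = -3$)
$- 137 \left(- B\right) = - 137 \left(\left(-1\right) \left(-3\right)\right) = \left(-137\right) 3 = -411$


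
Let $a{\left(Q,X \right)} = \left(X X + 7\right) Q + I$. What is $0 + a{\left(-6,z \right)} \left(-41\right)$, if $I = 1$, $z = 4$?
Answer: $5617$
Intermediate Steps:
$a{\left(Q,X \right)} = 1 + Q \left(7 + X^{2}\right)$ ($a{\left(Q,X \right)} = \left(X X + 7\right) Q + 1 = \left(X^{2} + 7\right) Q + 1 = \left(7 + X^{2}\right) Q + 1 = Q \left(7 + X^{2}\right) + 1 = 1 + Q \left(7 + X^{2}\right)$)
$0 + a{\left(-6,z \right)} \left(-41\right) = 0 + \left(1 + 7 \left(-6\right) - 6 \cdot 4^{2}\right) \left(-41\right) = 0 + \left(1 - 42 - 96\right) \left(-41\right) = 0 - -5617 = 0 + 5617 = 5617$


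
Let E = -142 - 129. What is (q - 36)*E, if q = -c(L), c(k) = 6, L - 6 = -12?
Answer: 11382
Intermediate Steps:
L = -6 (L = 6 - 12 = -6)
E = -271
q = -6 (q = -1*6 = -6)
(q - 36)*E = (-6 - 36)*(-271) = -42*(-271) = 11382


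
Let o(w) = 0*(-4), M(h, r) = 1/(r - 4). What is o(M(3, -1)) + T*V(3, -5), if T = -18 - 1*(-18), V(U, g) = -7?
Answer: 0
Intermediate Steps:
T = 0 (T = -18 + 18 = 0)
M(h, r) = 1/(-4 + r)
o(w) = 0
o(M(3, -1)) + T*V(3, -5) = 0 + 0*(-7) = 0 + 0 = 0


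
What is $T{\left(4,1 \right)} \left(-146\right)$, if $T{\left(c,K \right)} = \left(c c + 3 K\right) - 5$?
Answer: $-2044$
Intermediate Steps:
$T{\left(c,K \right)} = -5 + c^{2} + 3 K$ ($T{\left(c,K \right)} = \left(c^{2} + 3 K\right) - 5 = -5 + c^{2} + 3 K$)
$T{\left(4,1 \right)} \left(-146\right) = \left(-5 + 4^{2} + 3 \cdot 1\right) \left(-146\right) = \left(-5 + 16 + 3\right) \left(-146\right) = 14 \left(-146\right) = -2044$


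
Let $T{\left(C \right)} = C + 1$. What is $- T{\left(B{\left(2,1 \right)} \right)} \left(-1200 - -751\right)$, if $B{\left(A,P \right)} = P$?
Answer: $898$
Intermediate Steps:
$T{\left(C \right)} = 1 + C$
$- T{\left(B{\left(2,1 \right)} \right)} \left(-1200 - -751\right) = - (1 + 1) \left(-1200 - -751\right) = \left(-1\right) 2 \left(-1200 + 751\right) = \left(-2\right) \left(-449\right) = 898$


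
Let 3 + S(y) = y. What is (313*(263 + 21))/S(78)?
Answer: 88892/75 ≈ 1185.2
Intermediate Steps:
S(y) = -3 + y
(313*(263 + 21))/S(78) = (313*(263 + 21))/(-3 + 78) = (313*284)/75 = 88892*(1/75) = 88892/75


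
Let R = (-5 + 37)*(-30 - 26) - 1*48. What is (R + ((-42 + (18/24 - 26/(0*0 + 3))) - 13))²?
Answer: 521437225/144 ≈ 3.6211e+6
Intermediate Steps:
R = -1840 (R = 32*(-56) - 48 = -1792 - 48 = -1840)
(R + ((-42 + (18/24 - 26/(0*0 + 3))) - 13))² = (-1840 + ((-42 + (18/24 - 26/(0*0 + 3))) - 13))² = (-1840 + ((-42 + (18*(1/24) - 26/(0 + 3))) - 13))² = (-1840 + ((-42 + (¾ - 26/3)) - 13))² = (-1840 + ((-42 - 95/12) - 13))² = (-1840 + (-599/12 - 13))² = (-1840 - 755/12)² = (-22835/12)² = 521437225/144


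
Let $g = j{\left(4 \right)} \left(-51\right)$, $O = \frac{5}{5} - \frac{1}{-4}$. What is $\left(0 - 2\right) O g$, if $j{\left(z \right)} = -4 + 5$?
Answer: $\frac{255}{2} \approx 127.5$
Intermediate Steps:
$j{\left(z \right)} = 1$
$O = \frac{5}{4}$ ($O = 5 \cdot \frac{1}{5} - - \frac{1}{4} = 1 + \frac{1}{4} = \frac{5}{4} \approx 1.25$)
$g = -51$ ($g = 1 \left(-51\right) = -51$)
$\left(0 - 2\right) O g = \left(0 - 2\right) \frac{5}{4} \left(-51\right) = \left(-2\right) \frac{5}{4} \left(-51\right) = \left(- \frac{5}{2}\right) \left(-51\right) = \frac{255}{2}$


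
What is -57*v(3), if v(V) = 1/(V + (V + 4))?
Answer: -57/10 ≈ -5.7000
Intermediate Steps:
v(V) = 1/(4 + 2*V) (v(V) = 1/(V + (4 + V)) = 1/(4 + 2*V))
-57*v(3) = -57/(2*(2 + 3)) = -57/(2*5) = -57*1/10 = -57/10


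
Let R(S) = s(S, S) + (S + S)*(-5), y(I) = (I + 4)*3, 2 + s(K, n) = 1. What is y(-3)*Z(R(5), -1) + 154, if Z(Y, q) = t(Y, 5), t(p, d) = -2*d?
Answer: 124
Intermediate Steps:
s(K, n) = -1 (s(K, n) = -2 + 1 = -1)
y(I) = 12 + 3*I (y(I) = (4 + I)*3 = 12 + 3*I)
R(S) = -1 - 10*S (R(S) = -1 + (S + S)*(-5) = -1 + (2*S)*(-5) = -1 - 10*S)
Z(Y, q) = -10 (Z(Y, q) = -2*5 = -10)
y(-3)*Z(R(5), -1) + 154 = (12 + 3*(-3))*(-10) + 154 = (12 - 9)*(-10) + 154 = 3*(-10) + 154 = -30 + 154 = 124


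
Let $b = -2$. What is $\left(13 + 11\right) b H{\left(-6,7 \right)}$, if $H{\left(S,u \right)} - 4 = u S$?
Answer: $1824$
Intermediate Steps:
$H{\left(S,u \right)} = 4 + S u$ ($H{\left(S,u \right)} = 4 + u S = 4 + S u$)
$\left(13 + 11\right) b H{\left(-6,7 \right)} = \left(13 + 11\right) \left(-2\right) \left(4 - 42\right) = 24 \left(-2\right) \left(4 - 42\right) = \left(-48\right) \left(-38\right) = 1824$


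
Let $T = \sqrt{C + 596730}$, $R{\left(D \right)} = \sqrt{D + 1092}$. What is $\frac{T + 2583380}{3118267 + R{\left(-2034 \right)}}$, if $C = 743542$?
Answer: $\frac{2583380 + 4 \sqrt{83767}}{3118267 + i \sqrt{942}} \approx 0.82884 - 8.158 \cdot 10^{-6} i$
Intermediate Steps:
$R{\left(D \right)} = \sqrt{1092 + D}$
$T = 4 \sqrt{83767}$ ($T = \sqrt{743542 + 596730} = \sqrt{1340272} = 4 \sqrt{83767} \approx 1157.7$)
$\frac{T + 2583380}{3118267 + R{\left(-2034 \right)}} = \frac{4 \sqrt{83767} + 2583380}{3118267 + \sqrt{1092 - 2034}} = \frac{2583380 + 4 \sqrt{83767}}{3118267 + \sqrt{-942}} = \frac{2583380 + 4 \sqrt{83767}}{3118267 + i \sqrt{942}}$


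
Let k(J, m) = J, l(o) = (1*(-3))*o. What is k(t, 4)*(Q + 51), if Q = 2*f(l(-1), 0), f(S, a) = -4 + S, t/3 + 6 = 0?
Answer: -882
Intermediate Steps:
t = -18 (t = -18 + 3*0 = -18 + 0 = -18)
l(o) = -3*o
Q = -2 (Q = 2*(-4 - 3*(-1)) = 2*(-4 + 3) = 2*(-1) = -2)
k(t, 4)*(Q + 51) = -18*(-2 + 51) = -18*49 = -882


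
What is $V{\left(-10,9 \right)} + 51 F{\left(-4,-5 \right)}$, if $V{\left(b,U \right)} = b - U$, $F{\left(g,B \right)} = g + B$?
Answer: $-478$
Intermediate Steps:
$F{\left(g,B \right)} = B + g$
$V{\left(-10,9 \right)} + 51 F{\left(-4,-5 \right)} = \left(-10 - 9\right) + 51 \left(-5 - 4\right) = \left(-10 - 9\right) + 51 \left(-9\right) = -19 - 459 = -478$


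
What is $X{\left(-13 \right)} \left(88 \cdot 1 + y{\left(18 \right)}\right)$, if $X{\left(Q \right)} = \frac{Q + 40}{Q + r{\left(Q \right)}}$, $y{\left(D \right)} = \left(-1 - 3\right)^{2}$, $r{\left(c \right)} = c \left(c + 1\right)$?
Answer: $\frac{216}{11} \approx 19.636$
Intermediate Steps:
$r{\left(c \right)} = c \left(1 + c\right)$
$y{\left(D \right)} = 16$ ($y{\left(D \right)} = \left(-4\right)^{2} = 16$)
$X{\left(Q \right)} = \frac{40 + Q}{Q + Q \left(1 + Q\right)}$ ($X{\left(Q \right)} = \frac{Q + 40}{Q + Q \left(1 + Q\right)} = \frac{40 + Q}{Q + Q \left(1 + Q\right)}$)
$X{\left(-13 \right)} \left(88 \cdot 1 + y{\left(18 \right)}\right) = \frac{40 - 13}{\left(-13\right) \left(2 - 13\right)} \left(88 \cdot 1 + 16\right) = \left(- \frac{1}{13}\right) \frac{1}{-11} \cdot 27 \left(88 + 16\right) = \left(- \frac{1}{13}\right) \left(- \frac{1}{11}\right) 27 \cdot 104 = \frac{27}{143} \cdot 104 = \frac{216}{11}$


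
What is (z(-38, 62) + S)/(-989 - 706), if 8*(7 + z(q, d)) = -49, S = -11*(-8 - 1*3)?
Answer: -863/13560 ≈ -0.063643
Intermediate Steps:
S = 121 (S = -11*(-8 - 3) = -11*(-11) = 121)
z(q, d) = -105/8 (z(q, d) = -7 + (⅛)*(-49) = -7 - 49/8 = -105/8)
(z(-38, 62) + S)/(-989 - 706) = (-105/8 + 121)/(-989 - 706) = (863/8)/(-1695) = (863/8)*(-1/1695) = -863/13560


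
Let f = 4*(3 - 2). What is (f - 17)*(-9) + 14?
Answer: 131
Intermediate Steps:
f = 4 (f = 4*1 = 4)
(f - 17)*(-9) + 14 = (4 - 17)*(-9) + 14 = -13*(-9) + 14 = 117 + 14 = 131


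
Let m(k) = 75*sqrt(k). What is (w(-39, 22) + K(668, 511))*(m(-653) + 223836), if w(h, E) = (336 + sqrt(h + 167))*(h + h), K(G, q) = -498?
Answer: -18*(4451 + 104*sqrt(2))*(74612 + 25*I*sqrt(653)) ≈ -6.1753e+9 - 5.2874e+7*I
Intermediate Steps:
w(h, E) = 2*h*(336 + sqrt(167 + h)) (w(h, E) = (336 + sqrt(167 + h))*(2*h) = 2*h*(336 + sqrt(167 + h)))
(w(-39, 22) + K(668, 511))*(m(-653) + 223836) = (2*(-39)*(336 + sqrt(167 - 39)) - 498)*(75*sqrt(-653) + 223836) = (2*(-39)*(336 + sqrt(128)) - 498)*(75*(I*sqrt(653)) + 223836) = (2*(-39)*(336 + 8*sqrt(2)) - 498)*(75*I*sqrt(653) + 223836) = ((-26208 - 624*sqrt(2)) - 498)*(223836 + 75*I*sqrt(653)) = (-26706 - 624*sqrt(2))*(223836 + 75*I*sqrt(653))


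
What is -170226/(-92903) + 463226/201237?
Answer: 77290854640/18695521011 ≈ 4.1342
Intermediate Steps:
-170226/(-92903) + 463226/201237 = -170226*(-1/92903) + 463226*(1/201237) = 170226/92903 + 463226/201237 = 77290854640/18695521011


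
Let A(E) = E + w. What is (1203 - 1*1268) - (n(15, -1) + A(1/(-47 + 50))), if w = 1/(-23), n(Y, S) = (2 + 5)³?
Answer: -28172/69 ≈ -408.29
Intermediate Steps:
n(Y, S) = 343 (n(Y, S) = 7³ = 343)
w = -1/23 ≈ -0.043478
A(E) = -1/23 + E (A(E) = E - 1/23 = -1/23 + E)
(1203 - 1*1268) - (n(15, -1) + A(1/(-47 + 50))) = (1203 - 1*1268) - (343 + (-1/23 + 1/(-47 + 50))) = (1203 - 1268) - (343 + (-1/23 + 1/3)) = -65 - (343 + (-1/23 + ⅓)) = -65 - (343 + 20/69) = -65 - 1*23687/69 = -65 - 23687/69 = -28172/69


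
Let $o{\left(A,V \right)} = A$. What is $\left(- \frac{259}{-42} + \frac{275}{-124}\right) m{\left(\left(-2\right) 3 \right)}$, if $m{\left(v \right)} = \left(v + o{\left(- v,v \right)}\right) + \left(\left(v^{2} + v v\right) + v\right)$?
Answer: $\frac{16159}{62} \approx 260.63$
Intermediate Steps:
$m{\left(v \right)} = v + 2 v^{2}$ ($m{\left(v \right)} = \left(v - v\right) + \left(\left(v^{2} + v v\right) + v\right) = 0 + \left(\left(v^{2} + v^{2}\right) + v\right) = 0 + \left(2 v^{2} + v\right) = 0 + \left(v + 2 v^{2}\right) = v + 2 v^{2}$)
$\left(- \frac{259}{-42} + \frac{275}{-124}\right) m{\left(\left(-2\right) 3 \right)} = \left(- \frac{259}{-42} + \frac{275}{-124}\right) \left(-2\right) 3 \left(1 + 2 \left(\left(-2\right) 3\right)\right) = \left(\left(-259\right) \left(- \frac{1}{42}\right) + 275 \left(- \frac{1}{124}\right)\right) \left(- 6 \left(1 + 2 \left(-6\right)\right)\right) = \left(\frac{37}{6} - \frac{275}{124}\right) \left(- 6 \left(1 - 12\right)\right) = \frac{1469 \left(\left(-6\right) \left(-11\right)\right)}{372} = \frac{1469}{372} \cdot 66 = \frac{16159}{62}$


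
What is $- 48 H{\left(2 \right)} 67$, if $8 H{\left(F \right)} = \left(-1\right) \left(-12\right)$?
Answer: $-4824$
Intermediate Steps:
$H{\left(F \right)} = \frac{3}{2}$ ($H{\left(F \right)} = \frac{\left(-1\right) \left(-12\right)}{8} = \frac{1}{8} \cdot 12 = \frac{3}{2}$)
$- 48 H{\left(2 \right)} 67 = \left(-48\right) \frac{3}{2} \cdot 67 = \left(-72\right) 67 = -4824$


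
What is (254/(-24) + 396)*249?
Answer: 383875/4 ≈ 95969.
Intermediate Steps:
(254/(-24) + 396)*249 = (254*(-1/24) + 396)*249 = (-127/12 + 396)*249 = (4625/12)*249 = 383875/4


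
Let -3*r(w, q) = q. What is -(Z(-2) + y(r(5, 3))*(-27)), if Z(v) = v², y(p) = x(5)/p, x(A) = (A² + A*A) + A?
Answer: -1489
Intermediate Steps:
x(A) = A + 2*A² (x(A) = (A² + A²) + A = 2*A² + A = A + 2*A²)
r(w, q) = -q/3
y(p) = 55/p (y(p) = (5*(1 + 2*5))/p = (5*(1 + 10))/p = (5*11)/p = 55/p)
-(Z(-2) + y(r(5, 3))*(-27)) = -((-2)² + (55/((-⅓*3)))*(-27)) = -(4 + (55/(-1))*(-27)) = -(4 + (55*(-1))*(-27)) = -(4 - 55*(-27)) = -(4 + 1485) = -1*1489 = -1489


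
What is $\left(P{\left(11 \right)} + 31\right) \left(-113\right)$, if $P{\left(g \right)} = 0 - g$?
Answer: $-2260$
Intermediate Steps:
$P{\left(g \right)} = - g$
$\left(P{\left(11 \right)} + 31\right) \left(-113\right) = \left(\left(-1\right) 11 + 31\right) \left(-113\right) = \left(-11 + 31\right) \left(-113\right) = 20 \left(-113\right) = -2260$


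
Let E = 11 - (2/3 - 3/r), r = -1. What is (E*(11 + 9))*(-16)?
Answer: -7040/3 ≈ -2346.7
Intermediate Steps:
E = 22/3 (E = 11 - (2/3 - 3/(-1)) = 11 - (2*(⅓) - 3*(-1)) = 11 - (⅔ + 3) = 11 - 1*11/3 = 11 - 11/3 = 22/3 ≈ 7.3333)
(E*(11 + 9))*(-16) = (22*(11 + 9)/3)*(-16) = ((22/3)*20)*(-16) = (440/3)*(-16) = -7040/3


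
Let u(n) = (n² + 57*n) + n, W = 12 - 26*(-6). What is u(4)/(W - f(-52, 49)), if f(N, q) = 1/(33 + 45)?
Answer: 19344/13103 ≈ 1.4763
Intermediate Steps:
W = 168 (W = 12 + 156 = 168)
u(n) = n² + 58*n
f(N, q) = 1/78
u(4)/(W - f(-52, 49)) = (4*(58 + 4))/(168 - 1*1/78) = (4*62)/(168 - 1/78) = 248/(13103/78) = 248*(78/13103) = 19344/13103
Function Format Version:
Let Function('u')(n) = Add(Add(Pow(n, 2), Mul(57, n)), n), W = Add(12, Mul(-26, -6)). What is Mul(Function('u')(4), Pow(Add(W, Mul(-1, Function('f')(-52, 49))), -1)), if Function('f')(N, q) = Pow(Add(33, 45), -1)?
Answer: Rational(19344, 13103) ≈ 1.4763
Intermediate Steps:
W = 168 (W = Add(12, 156) = 168)
Function('u')(n) = Add(Pow(n, 2), Mul(58, n))
Function('f')(N, q) = Rational(1, 78) (Function('f')(N, q) = Pow(78, -1) = Rational(1, 78))
Mul(Function('u')(4), Pow(Add(W, Mul(-1, Function('f')(-52, 49))), -1)) = Mul(Mul(4, Add(58, 4)), Pow(Add(168, Mul(-1, Rational(1, 78))), -1)) = Mul(Mul(4, 62), Pow(Add(168, Rational(-1, 78)), -1)) = Mul(248, Pow(Rational(13103, 78), -1)) = Mul(248, Rational(78, 13103)) = Rational(19344, 13103)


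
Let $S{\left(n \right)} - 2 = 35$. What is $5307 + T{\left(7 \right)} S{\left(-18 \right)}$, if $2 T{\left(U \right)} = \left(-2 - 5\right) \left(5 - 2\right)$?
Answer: $\frac{9837}{2} \approx 4918.5$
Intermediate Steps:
$T{\left(U \right)} = - \frac{21}{2}$ ($T{\left(U \right)} = \frac{\left(-2 - 5\right) \left(5 - 2\right)}{2} = \frac{\left(-7\right) 3}{2} = \frac{1}{2} \left(-21\right) = - \frac{21}{2}$)
$S{\left(n \right)} = 37$ ($S{\left(n \right)} = 2 + 35 = 37$)
$5307 + T{\left(7 \right)} S{\left(-18 \right)} = 5307 - \frac{777}{2} = \frac{9837}{2}$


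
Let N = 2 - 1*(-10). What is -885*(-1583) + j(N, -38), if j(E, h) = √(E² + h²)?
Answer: 1400955 + 2*√397 ≈ 1.4010e+6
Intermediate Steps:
N = 12 (N = 2 + 10 = 12)
-885*(-1583) + j(N, -38) = -885*(-1583) + √(12² + (-38)²) = 1400955 + √(144 + 1444) = 1400955 + √1588 = 1400955 + 2*√397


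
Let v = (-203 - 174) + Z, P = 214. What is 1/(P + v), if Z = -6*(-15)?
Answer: -1/73 ≈ -0.013699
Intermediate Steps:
Z = 90
v = -287 (v = (-203 - 174) + 90 = -377 + 90 = -287)
1/(P + v) = 1/(214 - 287) = 1/(-73) = -1/73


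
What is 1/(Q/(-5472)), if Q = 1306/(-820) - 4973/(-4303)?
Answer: 9653866560/770929 ≈ 12522.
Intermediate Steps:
Q = -770929/1764230 (Q = 1306*(-1/820) - 4973*(-1/4303) = -653/410 + 4973/4303 = -770929/1764230 ≈ -0.43698)
1/(Q/(-5472)) = 1/(-770929/1764230/(-5472)) = 1/(-770929/1764230*(-1/5472)) = 1/(770929/9653866560) = 9653866560/770929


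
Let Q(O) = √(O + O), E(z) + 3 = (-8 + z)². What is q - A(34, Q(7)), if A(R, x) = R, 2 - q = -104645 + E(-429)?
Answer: -86353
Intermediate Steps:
E(z) = -3 + (-8 + z)²
Q(O) = √2*√O (Q(O) = √(2*O) = √2*√O)
q = -86319 (q = 2 - (-104645 + (-3 + (-8 - 429)²)) = 2 - (-104645 + (-3 + (-437)²)) = 2 - (-104645 + (-3 + 190969)) = 2 - (-104645 + 190966) = 2 - 1*86321 = 2 - 86321 = -86319)
q - A(34, Q(7)) = -86319 - 1*34 = -86319 - 34 = -86353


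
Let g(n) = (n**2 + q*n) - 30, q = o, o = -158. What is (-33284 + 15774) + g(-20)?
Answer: -13980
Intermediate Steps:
q = -158
g(n) = -30 + n**2 - 158*n (g(n) = (n**2 - 158*n) - 30 = -30 + n**2 - 158*n)
(-33284 + 15774) + g(-20) = (-33284 + 15774) + (-30 + (-20)**2 - 158*(-20)) = -17510 + (-30 + 400 + 3160) = -17510 + 3530 = -13980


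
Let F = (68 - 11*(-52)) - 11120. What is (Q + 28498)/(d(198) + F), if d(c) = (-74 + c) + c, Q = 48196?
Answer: -38347/5079 ≈ -7.5501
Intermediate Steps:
F = -10480 (F = (68 + 572) - 11120 = 640 - 11120 = -10480)
d(c) = -74 + 2*c
(Q + 28498)/(d(198) + F) = (48196 + 28498)/((-74 + 2*198) - 10480) = 76694/((-74 + 396) - 10480) = 76694/(322 - 10480) = 76694/(-10158) = 76694*(-1/10158) = -38347/5079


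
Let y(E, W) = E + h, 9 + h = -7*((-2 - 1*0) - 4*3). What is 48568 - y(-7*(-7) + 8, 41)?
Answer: 48422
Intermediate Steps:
h = 89 (h = -9 - 7*((-2 - 1*0) - 4*3) = -9 - 7*((-2 + 0) - 12) = -9 - 7*(-2 - 12) = -9 - 7*(-14) = -9 + 98 = 89)
y(E, W) = 89 + E (y(E, W) = E + 89 = 89 + E)
48568 - y(-7*(-7) + 8, 41) = 48568 - (89 + (-7*(-7) + 8)) = 48568 - (89 + (49 + 8)) = 48568 - (89 + 57) = 48568 - 1*146 = 48568 - 146 = 48422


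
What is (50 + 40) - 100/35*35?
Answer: -10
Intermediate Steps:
(50 + 40) - 100/35*35 = 90 - 100*1/35*35 = 90 - 20/7*35 = 90 - 100 = -10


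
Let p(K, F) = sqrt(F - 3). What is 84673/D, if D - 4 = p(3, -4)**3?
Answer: 338692/359 + 592711*I*sqrt(7)/359 ≈ 943.43 + 4368.1*I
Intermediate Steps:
p(K, F) = sqrt(-3 + F)
D = 4 - 7*I*sqrt(7) (D = 4 + (sqrt(-3 - 4))**3 = 4 + (sqrt(-7))**3 = 4 + (I*sqrt(7))**3 = 4 - 7*I*sqrt(7) ≈ 4.0 - 18.52*I)
84673/D = 84673/(4 - 7*I*sqrt(7))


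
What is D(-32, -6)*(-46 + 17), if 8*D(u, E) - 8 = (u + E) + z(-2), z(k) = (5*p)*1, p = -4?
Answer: 725/4 ≈ 181.25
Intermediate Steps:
z(k) = -20 (z(k) = (5*(-4))*1 = -20*1 = -20)
D(u, E) = -3/2 + E/8 + u/8 (D(u, E) = 1 + ((u + E) - 20)/8 = 1 + ((E + u) - 20)/8 = 1 + (-20 + E + u)/8 = 1 + (-5/2 + E/8 + u/8) = -3/2 + E/8 + u/8)
D(-32, -6)*(-46 + 17) = (-3/2 + (⅛)*(-6) + (⅛)*(-32))*(-46 + 17) = (-3/2 - ¾ - 4)*(-29) = -25/4*(-29) = 725/4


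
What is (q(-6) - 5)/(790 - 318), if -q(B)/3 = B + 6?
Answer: -5/472 ≈ -0.010593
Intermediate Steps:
q(B) = -18 - 3*B (q(B) = -3*(B + 6) = -3*(6 + B) = -18 - 3*B)
(q(-6) - 5)/(790 - 318) = ((-18 - 3*(-6)) - 5)/(790 - 318) = ((-18 + 18) - 5)/472 = (0 - 5)*(1/472) = -5*1/472 = -5/472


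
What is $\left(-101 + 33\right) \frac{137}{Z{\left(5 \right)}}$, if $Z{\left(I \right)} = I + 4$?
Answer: $- \frac{9316}{9} \approx -1035.1$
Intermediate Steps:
$Z{\left(I \right)} = 4 + I$
$\left(-101 + 33\right) \frac{137}{Z{\left(5 \right)}} = \left(-101 + 33\right) \frac{137}{4 + 5} = - 68 \cdot \frac{137}{9} = - 68 \cdot 137 \cdot \frac{1}{9} = \left(-68\right) \frac{137}{9} = - \frac{9316}{9}$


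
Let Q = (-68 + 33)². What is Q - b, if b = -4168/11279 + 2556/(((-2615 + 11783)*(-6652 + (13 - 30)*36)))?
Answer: 76702034485755/62595021184 ≈ 1225.4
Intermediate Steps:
b = -23133535355/62595021184 (b = -4168*1/11279 + 2556/((9168*(-6652 - 17*36))) = -4168/11279 + 2556/((9168*(-6652 - 612))) = -4168/11279 + 2556/((9168*(-7264))) = -4168/11279 + 2556/(-66596352) = -4168/11279 + 2556*(-1/66596352) = -4168/11279 - 213/5549696 = -23133535355/62595021184 ≈ -0.36957)
Q = 1225 (Q = (-35)² = 1225)
Q - b = 1225 - 1*(-23133535355/62595021184) = 1225 + 23133535355/62595021184 = 76702034485755/62595021184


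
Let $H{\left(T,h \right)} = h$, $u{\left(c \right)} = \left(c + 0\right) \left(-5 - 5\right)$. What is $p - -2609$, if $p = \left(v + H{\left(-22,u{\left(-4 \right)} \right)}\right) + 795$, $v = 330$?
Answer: $3774$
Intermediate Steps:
$u{\left(c \right)} = - 10 c$ ($u{\left(c \right)} = c \left(-10\right) = - 10 c$)
$p = 1165$ ($p = \left(330 - -40\right) + 795 = \left(330 + 40\right) + 795 = 370 + 795 = 1165$)
$p - -2609 = 1165 - -2609 = 1165 + 2609 = 3774$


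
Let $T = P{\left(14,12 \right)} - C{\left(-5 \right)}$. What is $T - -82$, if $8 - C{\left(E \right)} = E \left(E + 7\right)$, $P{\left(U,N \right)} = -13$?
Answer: $51$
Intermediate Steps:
$C{\left(E \right)} = 8 - E \left(7 + E\right)$ ($C{\left(E \right)} = 8 - E \left(E + 7\right) = 8 - E \left(7 + E\right)$)
$T = -31$ ($T = -13 - \left(8 - \left(-5\right)^{2} - -35\right) = -13 - \left(8 - 25 + 35\right) = -13 - 18 = -31$)
$T - -82 = -31 - -82 = -31 + 82 = 51$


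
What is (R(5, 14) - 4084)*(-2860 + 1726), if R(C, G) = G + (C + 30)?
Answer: 4575690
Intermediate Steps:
R(C, G) = 30 + C + G (R(C, G) = G + (30 + C) = 30 + C + G)
(R(5, 14) - 4084)*(-2860 + 1726) = ((30 + 5 + 14) - 4084)*(-2860 + 1726) = (49 - 4084)*(-1134) = -4035*(-1134) = 4575690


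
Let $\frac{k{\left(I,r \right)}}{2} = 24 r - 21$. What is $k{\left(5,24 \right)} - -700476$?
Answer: $701586$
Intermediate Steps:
$k{\left(I,r \right)} = -42 + 48 r$ ($k{\left(I,r \right)} = 2 \left(24 r - 21\right) = 2 \left(-21 + 24 r\right) = -42 + 48 r$)
$k{\left(5,24 \right)} - -700476 = \left(-42 + 48 \cdot 24\right) - -700476 = \left(-42 + 1152\right) + 700476 = 1110 + 700476 = 701586$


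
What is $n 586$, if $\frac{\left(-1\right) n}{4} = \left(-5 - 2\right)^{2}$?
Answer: $-114856$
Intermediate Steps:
$n = -196$ ($n = - 4 \left(-5 - 2\right)^{2} = - 4 \left(-7\right)^{2} = \left(-4\right) 49 = -196$)
$n 586 = \left(-196\right) 586 = -114856$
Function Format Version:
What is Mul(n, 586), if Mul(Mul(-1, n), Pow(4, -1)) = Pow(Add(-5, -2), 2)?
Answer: -114856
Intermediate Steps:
n = -196 (n = Mul(-4, Pow(Add(-5, -2), 2)) = Mul(-4, Pow(-7, 2)) = Mul(-4, 49) = -196)
Mul(n, 586) = Mul(-196, 586) = -114856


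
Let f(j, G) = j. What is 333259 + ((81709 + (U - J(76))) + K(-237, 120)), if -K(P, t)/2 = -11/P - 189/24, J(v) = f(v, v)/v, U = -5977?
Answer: 387737363/948 ≈ 4.0901e+5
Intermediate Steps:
J(v) = 1 (J(v) = v/v = 1)
K(P, t) = 63/4 + 22/P (K(P, t) = -2*(-11/P - 189/24) = -2*(-11/P - 189*1/24) = -2*(-11/P - 63/8) = -2*(-63/8 - 11/P) = 63/4 + 22/P)
333259 + ((81709 + (U - J(76))) + K(-237, 120)) = 333259 + ((81709 + (-5977 - 1*1)) + (63/4 + 22/(-237))) = 333259 + ((81709 + (-5977 - 1)) + (63/4 + 22*(-1/237))) = 333259 + ((81709 - 5978) + (63/4 - 22/237)) = 333259 + (75731 + 14843/948) = 333259 + 71807831/948 = 387737363/948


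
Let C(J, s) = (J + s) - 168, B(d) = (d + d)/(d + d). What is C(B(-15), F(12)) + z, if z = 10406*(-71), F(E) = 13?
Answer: -738980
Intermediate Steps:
B(d) = 1 (B(d) = (2*d)/((2*d)) = (2*d)*(1/(2*d)) = 1)
C(J, s) = -168 + J + s
z = -738826
C(B(-15), F(12)) + z = (-168 + 1 + 13) - 738826 = -154 - 738826 = -738980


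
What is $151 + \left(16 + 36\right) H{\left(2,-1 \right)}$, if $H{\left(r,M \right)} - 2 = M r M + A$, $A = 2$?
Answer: $463$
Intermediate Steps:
$H{\left(r,M \right)} = 4 + r M^{2}$ ($H{\left(r,M \right)} = 2 + \left(M r M + 2\right) = 2 + \left(r M^{2} + 2\right) = 2 + \left(2 + r M^{2}\right) = 4 + r M^{2}$)
$151 + \left(16 + 36\right) H{\left(2,-1 \right)} = 151 + \left(16 + 36\right) \left(4 + 2 \left(-1\right)^{2}\right) = 151 + 52 \left(4 + 2 \cdot 1\right) = 151 + 52 \left(4 + 2\right) = 151 + 52 \cdot 6 = 151 + 312 = 463$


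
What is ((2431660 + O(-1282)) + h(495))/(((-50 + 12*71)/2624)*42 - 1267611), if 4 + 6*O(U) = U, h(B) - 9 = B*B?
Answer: -478846544/226784835 ≈ -2.1115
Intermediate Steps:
h(B) = 9 + B² (h(B) = 9 + B*B = 9 + B²)
O(U) = -⅔ + U/6
((2431660 + O(-1282)) + h(495))/(((-50 + 12*71)/2624)*42 - 1267611) = ((2431660 + (-⅔ + (⅙)*(-1282))) + (9 + 495²))/(((-50 + 12*71)/2624)*42 - 1267611) = ((2431660 + (-⅔ - 641/3)) + (9 + 245025))/(((-50 + 852)*(1/2624))*42 - 1267611) = ((2431660 - 643/3) + 245034)/((802*(1/2624))*42 - 1267611) = (7294337/3 + 245034)/((401/1312)*42 - 1267611) = 8029439/(3*(8421/656 - 1267611)) = 8029439/(3*(-831544395/656)) = (8029439/3)*(-656/831544395) = -478846544/226784835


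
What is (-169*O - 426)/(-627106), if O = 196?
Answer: 16775/313553 ≈ 0.053500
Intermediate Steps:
(-169*O - 426)/(-627106) = (-169*196 - 426)/(-627106) = (-33124 - 426)*(-1/627106) = -33550*(-1/627106) = 16775/313553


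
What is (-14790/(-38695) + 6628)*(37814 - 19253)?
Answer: 952124545050/7739 ≈ 1.2303e+8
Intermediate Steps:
(-14790/(-38695) + 6628)*(37814 - 19253) = (-14790*(-1/38695) + 6628)*18561 = (2958/7739 + 6628)*18561 = (51297050/7739)*18561 = 952124545050/7739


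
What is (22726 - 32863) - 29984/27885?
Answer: -282700229/27885 ≈ -10138.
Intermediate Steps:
(22726 - 32863) - 29984/27885 = -10137 - 29984*1/27885 = -10137 - 29984/27885 = -282700229/27885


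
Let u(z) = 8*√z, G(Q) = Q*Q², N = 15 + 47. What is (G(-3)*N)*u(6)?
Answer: -13392*√6 ≈ -32804.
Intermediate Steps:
N = 62
G(Q) = Q³
(G(-3)*N)*u(6) = ((-3)³*62)*(8*√6) = (-27*62)*(8*√6) = -13392*√6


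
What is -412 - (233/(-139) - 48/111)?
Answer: -2108071/5143 ≈ -409.89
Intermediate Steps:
-412 - (233/(-139) - 48/111) = -412 - (233*(-1/139) - 48*1/111) = -412 - (-233/139 - 16/37) = -412 - 1*(-10845/5143) = -412 + 10845/5143 = -2108071/5143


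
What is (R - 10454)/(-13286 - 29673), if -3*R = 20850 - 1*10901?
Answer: 41311/128877 ≈ 0.32055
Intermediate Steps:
R = -9949/3 (R = -(20850 - 1*10901)/3 = -(20850 - 10901)/3 = -1/3*9949 = -9949/3 ≈ -3316.3)
(R - 10454)/(-13286 - 29673) = (-9949/3 - 10454)/(-13286 - 29673) = -41311/3/(-42959) = -41311/3*(-1/42959) = 41311/128877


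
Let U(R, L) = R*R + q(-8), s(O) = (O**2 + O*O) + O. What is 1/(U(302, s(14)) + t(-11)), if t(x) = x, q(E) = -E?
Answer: 1/91201 ≈ 1.0965e-5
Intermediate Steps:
s(O) = O + 2*O**2 (s(O) = (O**2 + O**2) + O = 2*O**2 + O = O + 2*O**2)
U(R, L) = 8 + R**2 (U(R, L) = R*R - 1*(-8) = R**2 + 8 = 8 + R**2)
1/(U(302, s(14)) + t(-11)) = 1/((8 + 302**2) - 11) = 1/((8 + 91204) - 11) = 1/(91212 - 11) = 1/91201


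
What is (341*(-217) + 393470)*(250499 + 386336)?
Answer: 203451587955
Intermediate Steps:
(341*(-217) + 393470)*(250499 + 386336) = (-73997 + 393470)*636835 = 319473*636835 = 203451587955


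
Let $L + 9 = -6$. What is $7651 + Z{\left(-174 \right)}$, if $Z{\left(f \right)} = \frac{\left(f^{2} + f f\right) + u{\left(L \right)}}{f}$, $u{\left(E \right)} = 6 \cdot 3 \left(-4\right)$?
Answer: $\frac{211799}{29} \approx 7303.4$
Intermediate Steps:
$L = -15$ ($L = -9 - 6 = -15$)
$u{\left(E \right)} = -72$ ($u{\left(E \right)} = 18 \left(-4\right) = -72$)
$Z{\left(f \right)} = \frac{-72 + 2 f^{2}}{f}$ ($Z{\left(f \right)} = \frac{\left(f^{2} + f f\right) - 72}{f} = \frac{\left(f^{2} + f^{2}\right) - 72}{f} = \frac{2 f^{2} - 72}{f} = \frac{-72 + 2 f^{2}}{f}$)
$7651 + Z{\left(-174 \right)} = 7651 + \left(- \frac{72}{-174} + 2 \left(-174\right)\right) = 7651 - \frac{10080}{29} = \frac{211799}{29}$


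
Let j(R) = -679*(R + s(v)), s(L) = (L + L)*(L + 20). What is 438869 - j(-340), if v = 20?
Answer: 1294409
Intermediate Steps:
s(L) = 2*L*(20 + L) (s(L) = (2*L)*(20 + L) = 2*L*(20 + L))
j(R) = -1086400 - 679*R (j(R) = -679*(R + 2*20*(20 + 20)) = -679*(R + 2*20*40) = -679*(R + 1600) = -679*(1600 + R) = -1086400 - 679*R)
438869 - j(-340) = 438869 - (-1086400 - 679*(-340)) = 438869 - (-1086400 + 230860) = 438869 - 1*(-855540) = 438869 + 855540 = 1294409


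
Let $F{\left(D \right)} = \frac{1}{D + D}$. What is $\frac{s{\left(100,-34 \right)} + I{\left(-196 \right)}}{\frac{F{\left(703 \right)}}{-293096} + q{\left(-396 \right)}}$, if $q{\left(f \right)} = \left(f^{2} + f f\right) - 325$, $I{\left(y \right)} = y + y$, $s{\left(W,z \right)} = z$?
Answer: $- \frac{175551607776}{129111614031631} \approx -0.0013597$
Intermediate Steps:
$I{\left(y \right)} = 2 y$
$q{\left(f \right)} = -325 + 2 f^{2}$ ($q{\left(f \right)} = \left(f^{2} + f^{2}\right) - 325 = 2 f^{2} - 325 = -325 + 2 f^{2}$)
$F{\left(D \right)} = \frac{1}{2 D}$
$\frac{s{\left(100,-34 \right)} + I{\left(-196 \right)}}{\frac{F{\left(703 \right)}}{-293096} + q{\left(-396 \right)}} = \frac{-34 + 2 \left(-196\right)}{\frac{\frac{1}{2} \cdot \frac{1}{703}}{-293096} - \left(325 - 2 \left(-396\right)^{2}\right)} = \frac{-34 - 392}{\frac{1}{2} \cdot \frac{1}{703} \left(- \frac{1}{293096}\right) + \left(-325 + 2 \cdot 156816\right)} = - \frac{426}{\frac{1}{1406} \left(- \frac{1}{293096}\right) + \left(-325 + 313632\right)} = - \frac{426}{- \frac{1}{412092976} + 313307} = - \frac{426}{\frac{129111614031631}{412092976}} = \left(-426\right) \frac{412092976}{129111614031631} = - \frac{175551607776}{129111614031631}$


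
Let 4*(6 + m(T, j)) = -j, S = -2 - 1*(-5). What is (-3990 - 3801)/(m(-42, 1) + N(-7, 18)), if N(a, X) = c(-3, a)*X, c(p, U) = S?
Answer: -31164/191 ≈ -163.16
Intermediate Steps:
S = 3 (S = -2 + 5 = 3)
c(p, U) = 3
m(T, j) = -6 - j/4 (m(T, j) = -6 + (-j)/4 = -6 - j/4)
N(a, X) = 3*X
(-3990 - 3801)/(m(-42, 1) + N(-7, 18)) = (-3990 - 3801)/((-6 - ¼*1) + 3*18) = -7791/((-6 - ¼) + 54) = -7791/(-25/4 + 54) = -7791/191/4 = -7791*4/191 = -31164/191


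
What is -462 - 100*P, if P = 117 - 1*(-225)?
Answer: -34662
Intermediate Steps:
P = 342 (P = 117 + 225 = 342)
-462 - 100*P = -462 - 100*342 = -462 - 34200 = -34662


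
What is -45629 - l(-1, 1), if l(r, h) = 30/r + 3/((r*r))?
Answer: -45602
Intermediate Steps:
l(r, h) = 3/r**2 + 30/r (l(r, h) = 30/r + 3/(r**2) = 30/r + 3/r**2 = 3/r**2 + 30/r)
-45629 - l(-1, 1) = -45629 - 3*(1 + 10*(-1))/(-1)**2 = -45629 - 3*(1 - 10) = -45629 - 3*(-9) = -45629 - 1*(-27) = -45629 + 27 = -45602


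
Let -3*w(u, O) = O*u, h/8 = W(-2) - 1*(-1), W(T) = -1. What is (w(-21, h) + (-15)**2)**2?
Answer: 50625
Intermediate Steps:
h = 0 (h = 8*(-1 - 1*(-1)) = 8*(-1 + 1) = 8*0 = 0)
w(u, O) = -O*u/3
(w(-21, h) + (-15)**2)**2 = (-1/3*0*(-21) + (-15)**2)**2 = (0 + 225)**2 = 225**2 = 50625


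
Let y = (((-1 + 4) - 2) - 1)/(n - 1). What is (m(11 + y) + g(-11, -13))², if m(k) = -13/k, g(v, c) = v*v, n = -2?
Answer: 1737124/121 ≈ 14356.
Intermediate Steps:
g(v, c) = v²
y = 0 (y = (((-1 + 4) - 2) - 1)/(-2 - 1) = ((3 - 2) - 1)/(-3) = (1 - 1)*(-⅓) = 0*(-⅓) = 0)
(m(11 + y) + g(-11, -13))² = (-13/(11 + 0) + (-11)²)² = (-13/11 + 121)² = (1318/11)² = 1737124/121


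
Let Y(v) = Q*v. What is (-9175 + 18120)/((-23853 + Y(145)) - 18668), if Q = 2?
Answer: -8945/42231 ≈ -0.21181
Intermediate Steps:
Y(v) = 2*v
(-9175 + 18120)/((-23853 + Y(145)) - 18668) = (-9175 + 18120)/((-23853 + 2*145) - 18668) = 8945/((-23853 + 290) - 18668) = 8945/(-23563 - 18668) = 8945/(-42231) = 8945*(-1/42231) = -8945/42231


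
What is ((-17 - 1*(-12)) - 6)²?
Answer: 121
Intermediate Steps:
((-17 - 1*(-12)) - 6)² = ((-17 + 12) - 6)² = (-5 - 6)² = (-11)² = 121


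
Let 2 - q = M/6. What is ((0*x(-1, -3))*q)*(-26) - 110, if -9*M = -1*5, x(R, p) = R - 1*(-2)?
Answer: -110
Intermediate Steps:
x(R, p) = 2 + R (x(R, p) = R + 2 = 2 + R)
M = 5/9 (M = -(-1)*5/9 = -1/9*(-5) = 5/9 ≈ 0.55556)
q = 103/54 (q = 2 - 5/(9*6) = 2 - 1*5/54 = 2 - 5/54 = 103/54 ≈ 1.9074)
((0*x(-1, -3))*q)*(-26) - 110 = ((0*(2 - 1))*(103/54))*(-26) - 110 = ((0*1)*(103/54))*(-26) - 110 = (0*(103/54))*(-26) - 110 = 0*(-26) - 110 = 0 - 110 = -110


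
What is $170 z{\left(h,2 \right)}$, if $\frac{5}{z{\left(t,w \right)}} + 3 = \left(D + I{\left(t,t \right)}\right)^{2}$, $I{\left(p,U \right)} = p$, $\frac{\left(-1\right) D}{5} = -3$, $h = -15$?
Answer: $- \frac{850}{3} \approx -283.33$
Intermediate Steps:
$D = 15$ ($D = \left(-5\right) \left(-3\right) = 15$)
$z{\left(t,w \right)} = \frac{5}{-3 + \left(15 + t\right)^{2}}$
$170 z{\left(h,2 \right)} = 170 \frac{5}{-3 + \left(15 - 15\right)^{2}} = 170 \frac{5}{-3 + 0^{2}} = 170 \frac{5}{-3 + 0} = 170 \frac{5}{-3} = 170 \cdot 5 \left(- \frac{1}{3}\right) = 170 \left(- \frac{5}{3}\right) = - \frac{850}{3}$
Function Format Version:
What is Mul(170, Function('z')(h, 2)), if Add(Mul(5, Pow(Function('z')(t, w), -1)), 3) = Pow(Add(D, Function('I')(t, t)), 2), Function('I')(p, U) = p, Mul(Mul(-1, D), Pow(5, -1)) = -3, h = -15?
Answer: Rational(-850, 3) ≈ -283.33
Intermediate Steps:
D = 15 (D = Mul(-5, -3) = 15)
Function('z')(t, w) = Mul(5, Pow(Add(-3, Pow(Add(15, t), 2)), -1))
Mul(170, Function('z')(h, 2)) = Mul(170, Mul(5, Pow(Add(-3, Pow(Add(15, -15), 2)), -1))) = Mul(170, Mul(5, Pow(Add(-3, Pow(0, 2)), -1))) = Mul(170, Mul(5, Pow(Add(-3, 0), -1))) = Mul(170, Mul(5, Pow(-3, -1))) = Mul(170, Mul(5, Rational(-1, 3))) = Mul(170, Rational(-5, 3)) = Rational(-850, 3)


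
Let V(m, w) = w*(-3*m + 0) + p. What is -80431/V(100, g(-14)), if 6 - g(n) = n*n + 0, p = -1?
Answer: -80431/56999 ≈ -1.4111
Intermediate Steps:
g(n) = 6 - n² (g(n) = 6 - (n*n + 0) = 6 - (n² + 0) = 6 - n²)
V(m, w) = -1 - 3*m*w (V(m, w) = w*(-3*m + 0) - 1 = w*(-3*m) - 1 = -3*m*w - 1 = -1 - 3*m*w)
-80431/V(100, g(-14)) = -80431/(-1 - 3*100*(6 - 1*(-14)²)) = -80431/(-1 - 3*100*(6 - 1*196)) = -80431/(-1 - 3*100*(6 - 196)) = -80431/(-1 - 3*100*(-190)) = -80431/(-1 + 57000) = -80431/56999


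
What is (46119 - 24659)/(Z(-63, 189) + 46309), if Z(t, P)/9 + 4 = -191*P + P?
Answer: -21460/276917 ≈ -0.077496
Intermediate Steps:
Z(t, P) = -36 - 1710*P (Z(t, P) = -36 + 9*(-191*P + P) = -36 + 9*(-190*P) = -36 - 1710*P)
(46119 - 24659)/(Z(-63, 189) + 46309) = (46119 - 24659)/((-36 - 1710*189) + 46309) = 21460/((-36 - 323190) + 46309) = 21460/(-323226 + 46309) = 21460/(-276917) = 21460*(-1/276917) = -21460/276917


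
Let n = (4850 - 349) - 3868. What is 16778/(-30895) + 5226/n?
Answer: 50278932/6518845 ≈ 7.7129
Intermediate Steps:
n = 633 (n = 4501 - 3868 = 633)
16778/(-30895) + 5226/n = 16778/(-30895) + 5226/633 = 16778*(-1/30895) + 5226*(1/633) = -16778/30895 + 1742/211 = 50278932/6518845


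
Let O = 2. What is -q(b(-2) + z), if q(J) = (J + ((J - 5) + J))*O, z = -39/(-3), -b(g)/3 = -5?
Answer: -158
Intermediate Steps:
b(g) = 15 (b(g) = -3*(-5) = 15)
z = 13 (z = -39*(-⅓) = 13)
q(J) = -10 + 6*J (q(J) = (J + ((J - 5) + J))*2 = (J + ((-5 + J) + J))*2 = (J + (-5 + 2*J))*2 = (-5 + 3*J)*2 = -10 + 6*J)
-q(b(-2) + z) = -(-10 + 6*(15 + 13)) = -(-10 + 6*28) = -(-10 + 168) = -1*158 = -158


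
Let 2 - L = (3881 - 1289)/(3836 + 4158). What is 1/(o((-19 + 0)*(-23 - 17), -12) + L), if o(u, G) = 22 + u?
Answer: 3997/3132352 ≈ 0.0012760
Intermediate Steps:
L = 6698/3997 (L = 2 - (3881 - 1289)/(3836 + 4158) = 2 - 2592/7994 = 2 - 1*1296/3997 = 2 - 1296/3997 = 6698/3997 ≈ 1.6758)
1/(o((-19 + 0)*(-23 - 17), -12) + L) = 1/((22 + (-19 + 0)*(-23 - 17)) + 6698/3997) = 1/((22 - 19*(-40)) + 6698/3997) = 1/((22 + 760) + 6698/3997) = 1/(782 + 6698/3997) = 1/(3132352/3997) = 3997/3132352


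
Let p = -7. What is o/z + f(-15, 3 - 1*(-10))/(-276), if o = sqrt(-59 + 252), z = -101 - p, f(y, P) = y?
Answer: 5/92 - sqrt(193)/94 ≈ -0.093444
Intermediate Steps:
z = -94 (z = -101 - 1*(-7) = -101 + 7 = -94)
o = sqrt(193) ≈ 13.892
o/z + f(-15, 3 - 1*(-10))/(-276) = sqrt(193)/(-94) - 15/(-276) = sqrt(193)*(-1/94) - 15*(-1/276) = -sqrt(193)/94 + 5/92 = 5/92 - sqrt(193)/94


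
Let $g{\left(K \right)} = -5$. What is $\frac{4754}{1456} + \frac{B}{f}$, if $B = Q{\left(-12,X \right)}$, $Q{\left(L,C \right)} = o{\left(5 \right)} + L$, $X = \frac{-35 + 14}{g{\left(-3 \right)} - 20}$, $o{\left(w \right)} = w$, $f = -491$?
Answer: $\frac{1172203}{357448} \approx 3.2794$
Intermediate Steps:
$X = \frac{21}{25}$ ($X = \frac{-35 + 14}{-5 - 20} = - \frac{21}{-25} = \left(-21\right) \left(- \frac{1}{25}\right) = \frac{21}{25} \approx 0.84$)
$Q{\left(L,C \right)} = 5 + L$
$B = -7$ ($B = 5 - 12 = -7$)
$\frac{4754}{1456} + \frac{B}{f} = \frac{4754}{1456} - \frac{7}{-491} = 4754 \cdot \frac{1}{1456} - - \frac{7}{491} = \frac{2377}{728} + \frac{7}{491} = \frac{1172203}{357448}$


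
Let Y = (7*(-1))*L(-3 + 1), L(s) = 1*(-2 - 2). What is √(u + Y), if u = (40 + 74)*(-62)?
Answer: 8*I*√110 ≈ 83.905*I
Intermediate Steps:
L(s) = -4 (L(s) = 1*(-4) = -4)
u = -7068 (u = 114*(-62) = -7068)
Y = 28 (Y = (7*(-1))*(-4) = -7*(-4) = 28)
√(u + Y) = √(-7068 + 28) = √(-7040) = 8*I*√110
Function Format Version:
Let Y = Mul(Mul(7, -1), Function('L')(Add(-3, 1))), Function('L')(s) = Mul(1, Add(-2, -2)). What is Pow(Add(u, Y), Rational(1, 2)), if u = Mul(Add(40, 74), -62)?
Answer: Mul(8, I, Pow(110, Rational(1, 2))) ≈ Mul(83.905, I)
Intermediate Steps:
Function('L')(s) = -4 (Function('L')(s) = Mul(1, -4) = -4)
u = -7068 (u = Mul(114, -62) = -7068)
Y = 28 (Y = Mul(Mul(7, -1), -4) = Mul(-7, -4) = 28)
Pow(Add(u, Y), Rational(1, 2)) = Pow(Add(-7068, 28), Rational(1, 2)) = Pow(-7040, Rational(1, 2)) = Mul(8, I, Pow(110, Rational(1, 2)))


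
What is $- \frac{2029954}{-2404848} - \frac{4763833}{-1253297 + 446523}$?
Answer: $\frac{3273502092695}{485042210088} \approx 6.7489$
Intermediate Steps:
$- \frac{2029954}{-2404848} - \frac{4763833}{-1253297 + 446523} = \left(-2029954\right) \left(- \frac{1}{2404848}\right) - \frac{4763833}{-806774} = \frac{1014977}{1202424} - - \frac{4763833}{806774} = \frac{1014977}{1202424} + \frac{4763833}{806774} = \frac{3273502092695}{485042210088}$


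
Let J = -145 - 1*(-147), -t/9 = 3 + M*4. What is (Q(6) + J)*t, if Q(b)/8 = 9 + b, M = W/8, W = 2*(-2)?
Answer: -1098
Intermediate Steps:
W = -4
M = -1/2 (M = -4/8 = -4*1/8 = -1/2 ≈ -0.50000)
t = -9 (t = -9*(3 - 1/2*4) = -9*(3 - 2) = -9*1 = -9)
Q(b) = 72 + 8*b (Q(b) = 8*(9 + b) = 72 + 8*b)
J = 2 (J = -145 + 147 = 2)
(Q(6) + J)*t = ((72 + 8*6) + 2)*(-9) = ((72 + 48) + 2)*(-9) = (120 + 2)*(-9) = 122*(-9) = -1098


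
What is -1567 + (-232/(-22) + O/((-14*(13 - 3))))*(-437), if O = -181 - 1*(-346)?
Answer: -1743381/308 ≈ -5660.3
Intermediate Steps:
O = 165 (O = -181 + 346 = 165)
-1567 + (-232/(-22) + O/((-14*(13 - 3))))*(-437) = -1567 + (-232/(-22) + 165/((-14*(13 - 3))))*(-437) = -1567 + (-232*(-1/22) + 165/((-14*10)))*(-437) = -1567 + (116/11 + 165/(-140))*(-437) = -1567 + (116/11 + 165*(-1/140))*(-437) = -1567 + (116/11 - 33/28)*(-437) = -1567 + (2885/308)*(-437) = -1567 - 1260745/308 = -1743381/308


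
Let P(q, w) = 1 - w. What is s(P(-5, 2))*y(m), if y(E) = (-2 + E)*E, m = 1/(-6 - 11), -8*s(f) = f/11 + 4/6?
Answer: -665/76296 ≈ -0.0087160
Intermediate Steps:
s(f) = -1/12 - f/88 (s(f) = -(f/11 + 4/6)/8 = -(f*(1/11) + 4*(⅙))/8 = -(f/11 + ⅔)/8 = -(⅔ + f/11)/8 = -1/12 - f/88)
m = -1/17 (m = 1/(-17) = -1/17 ≈ -0.058824)
y(E) = E*(-2 + E)
s(P(-5, 2))*y(m) = (-1/12 - (1 - 1*2)/88)*(-(-2 - 1/17)/17) = (-1/12 - (1 - 2)/88)*(-1/17*(-35/17)) = (-1/12 - 1/88*(-1))*(35/289) = (-1/12 + 1/88)*(35/289) = -19/264*35/289 = -665/76296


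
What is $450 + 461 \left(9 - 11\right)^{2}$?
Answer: $2294$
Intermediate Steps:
$450 + 461 \left(9 - 11\right)^{2} = 450 + 461 \left(-2\right)^{2} = 450 + 461 \cdot 4 = 450 + 1844 = 2294$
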